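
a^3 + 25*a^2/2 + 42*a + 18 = (a + 1/2)*(a + 6)^2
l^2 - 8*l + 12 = (l - 6)*(l - 2)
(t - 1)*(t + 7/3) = t^2 + 4*t/3 - 7/3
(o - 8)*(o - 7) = o^2 - 15*o + 56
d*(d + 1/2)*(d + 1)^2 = d^4 + 5*d^3/2 + 2*d^2 + d/2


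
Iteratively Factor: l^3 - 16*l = (l + 4)*(l^2 - 4*l) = (l - 4)*(l + 4)*(l)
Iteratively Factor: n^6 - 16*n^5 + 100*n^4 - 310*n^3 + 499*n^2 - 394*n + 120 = (n - 1)*(n^5 - 15*n^4 + 85*n^3 - 225*n^2 + 274*n - 120) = (n - 4)*(n - 1)*(n^4 - 11*n^3 + 41*n^2 - 61*n + 30) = (n - 4)*(n - 2)*(n - 1)*(n^3 - 9*n^2 + 23*n - 15) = (n - 4)*(n - 2)*(n - 1)^2*(n^2 - 8*n + 15) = (n - 4)*(n - 3)*(n - 2)*(n - 1)^2*(n - 5)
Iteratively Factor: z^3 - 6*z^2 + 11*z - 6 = (z - 2)*(z^2 - 4*z + 3) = (z - 3)*(z - 2)*(z - 1)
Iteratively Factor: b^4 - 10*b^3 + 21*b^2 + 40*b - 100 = (b - 5)*(b^3 - 5*b^2 - 4*b + 20) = (b - 5)*(b + 2)*(b^2 - 7*b + 10) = (b - 5)*(b - 2)*(b + 2)*(b - 5)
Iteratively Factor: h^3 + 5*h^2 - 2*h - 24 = (h + 4)*(h^2 + h - 6) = (h - 2)*(h + 4)*(h + 3)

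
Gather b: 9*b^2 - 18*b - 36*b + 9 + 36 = 9*b^2 - 54*b + 45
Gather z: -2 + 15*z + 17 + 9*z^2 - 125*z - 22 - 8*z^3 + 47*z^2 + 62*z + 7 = -8*z^3 + 56*z^2 - 48*z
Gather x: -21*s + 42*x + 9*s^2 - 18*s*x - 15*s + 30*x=9*s^2 - 36*s + x*(72 - 18*s)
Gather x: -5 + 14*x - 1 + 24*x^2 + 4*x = 24*x^2 + 18*x - 6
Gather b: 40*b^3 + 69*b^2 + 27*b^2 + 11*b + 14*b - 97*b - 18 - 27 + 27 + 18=40*b^3 + 96*b^2 - 72*b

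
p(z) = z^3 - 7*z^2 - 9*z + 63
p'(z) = 3*z^2 - 14*z - 9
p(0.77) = 52.38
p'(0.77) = -18.00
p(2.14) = 21.48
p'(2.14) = -25.22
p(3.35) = -8.11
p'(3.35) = -22.23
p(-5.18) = -217.20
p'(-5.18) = 144.02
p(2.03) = 24.25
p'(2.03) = -25.06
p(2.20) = 19.97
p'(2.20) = -25.28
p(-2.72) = 15.57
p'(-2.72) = 51.28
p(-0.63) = 65.64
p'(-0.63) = 1.01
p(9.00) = 144.00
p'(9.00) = 108.00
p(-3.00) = 0.00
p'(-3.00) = 60.00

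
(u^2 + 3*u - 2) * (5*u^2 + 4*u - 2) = 5*u^4 + 19*u^3 - 14*u + 4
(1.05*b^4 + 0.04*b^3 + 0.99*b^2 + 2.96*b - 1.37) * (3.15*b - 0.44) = 3.3075*b^5 - 0.336*b^4 + 3.1009*b^3 + 8.8884*b^2 - 5.6179*b + 0.6028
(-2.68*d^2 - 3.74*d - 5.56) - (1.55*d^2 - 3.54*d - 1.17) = -4.23*d^2 - 0.2*d - 4.39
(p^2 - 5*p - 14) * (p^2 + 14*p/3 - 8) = p^4 - p^3/3 - 136*p^2/3 - 76*p/3 + 112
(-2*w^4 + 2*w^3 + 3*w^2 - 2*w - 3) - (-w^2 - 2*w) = -2*w^4 + 2*w^3 + 4*w^2 - 3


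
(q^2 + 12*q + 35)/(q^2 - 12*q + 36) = (q^2 + 12*q + 35)/(q^2 - 12*q + 36)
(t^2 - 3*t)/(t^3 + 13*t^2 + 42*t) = (t - 3)/(t^2 + 13*t + 42)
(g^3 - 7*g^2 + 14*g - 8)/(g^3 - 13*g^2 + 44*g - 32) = (g - 2)/(g - 8)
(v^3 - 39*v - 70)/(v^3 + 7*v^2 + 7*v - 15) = (v^2 - 5*v - 14)/(v^2 + 2*v - 3)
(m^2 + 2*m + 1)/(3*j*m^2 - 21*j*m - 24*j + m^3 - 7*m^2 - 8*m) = (m + 1)/(3*j*m - 24*j + m^2 - 8*m)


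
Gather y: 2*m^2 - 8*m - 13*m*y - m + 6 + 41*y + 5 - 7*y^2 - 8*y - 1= 2*m^2 - 9*m - 7*y^2 + y*(33 - 13*m) + 10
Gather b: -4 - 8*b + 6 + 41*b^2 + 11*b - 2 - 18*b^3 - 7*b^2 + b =-18*b^3 + 34*b^2 + 4*b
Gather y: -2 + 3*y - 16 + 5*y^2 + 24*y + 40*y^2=45*y^2 + 27*y - 18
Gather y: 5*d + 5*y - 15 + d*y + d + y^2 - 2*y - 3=6*d + y^2 + y*(d + 3) - 18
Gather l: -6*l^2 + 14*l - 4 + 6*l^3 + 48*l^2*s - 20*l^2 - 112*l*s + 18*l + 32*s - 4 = 6*l^3 + l^2*(48*s - 26) + l*(32 - 112*s) + 32*s - 8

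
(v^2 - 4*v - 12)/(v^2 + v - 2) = (v - 6)/(v - 1)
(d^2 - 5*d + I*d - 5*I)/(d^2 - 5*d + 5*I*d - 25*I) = (d + I)/(d + 5*I)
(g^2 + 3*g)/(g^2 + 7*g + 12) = g/(g + 4)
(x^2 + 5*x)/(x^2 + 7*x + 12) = x*(x + 5)/(x^2 + 7*x + 12)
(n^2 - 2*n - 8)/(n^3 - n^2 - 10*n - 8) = 1/(n + 1)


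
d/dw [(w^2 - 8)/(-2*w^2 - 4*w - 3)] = 2*(-2*w^2 - 19*w - 16)/(4*w^4 + 16*w^3 + 28*w^2 + 24*w + 9)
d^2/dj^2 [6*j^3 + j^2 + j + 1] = 36*j + 2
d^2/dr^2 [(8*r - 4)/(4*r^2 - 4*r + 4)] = 2*(3*(1 - 2*r)*(r^2 - r + 1) + (2*r - 1)^3)/(r^2 - r + 1)^3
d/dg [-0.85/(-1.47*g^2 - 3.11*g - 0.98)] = (-2.499*g - 2.6435)/(1.47*g^2 + 3.11*g + 0.98)^2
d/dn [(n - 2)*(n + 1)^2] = 3*n^2 - 3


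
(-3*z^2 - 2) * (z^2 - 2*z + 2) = -3*z^4 + 6*z^3 - 8*z^2 + 4*z - 4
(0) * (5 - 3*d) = 0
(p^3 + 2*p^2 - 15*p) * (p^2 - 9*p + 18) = p^5 - 7*p^4 - 15*p^3 + 171*p^2 - 270*p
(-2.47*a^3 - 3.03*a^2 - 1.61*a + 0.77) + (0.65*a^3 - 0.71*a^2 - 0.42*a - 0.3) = -1.82*a^3 - 3.74*a^2 - 2.03*a + 0.47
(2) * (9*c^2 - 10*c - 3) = 18*c^2 - 20*c - 6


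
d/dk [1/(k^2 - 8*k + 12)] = 2*(4 - k)/(k^2 - 8*k + 12)^2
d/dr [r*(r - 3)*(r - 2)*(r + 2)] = 4*r^3 - 9*r^2 - 8*r + 12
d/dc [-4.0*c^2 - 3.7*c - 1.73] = -8.0*c - 3.7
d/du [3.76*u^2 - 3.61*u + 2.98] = 7.52*u - 3.61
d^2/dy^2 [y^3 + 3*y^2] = 6*y + 6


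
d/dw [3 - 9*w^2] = -18*w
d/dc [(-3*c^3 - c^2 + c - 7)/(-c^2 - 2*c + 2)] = 3*(c^4 + 4*c^3 - 5*c^2 - 6*c - 4)/(c^4 + 4*c^3 - 8*c + 4)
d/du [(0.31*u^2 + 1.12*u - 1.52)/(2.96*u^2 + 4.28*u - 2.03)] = (-1.9884*u^2 + 7.7398*u + 4.232)/(8.7616*u^4 + 25.3376*u^3 + 6.3008*u^2 - 17.3768*u + 4.1209)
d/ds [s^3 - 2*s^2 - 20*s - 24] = 3*s^2 - 4*s - 20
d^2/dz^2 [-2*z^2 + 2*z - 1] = -4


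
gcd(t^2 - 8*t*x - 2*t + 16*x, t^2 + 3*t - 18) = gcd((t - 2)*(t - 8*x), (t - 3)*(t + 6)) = 1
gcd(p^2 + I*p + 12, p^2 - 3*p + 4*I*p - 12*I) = p + 4*I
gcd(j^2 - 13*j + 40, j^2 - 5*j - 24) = j - 8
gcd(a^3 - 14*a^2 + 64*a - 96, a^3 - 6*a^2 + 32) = a^2 - 8*a + 16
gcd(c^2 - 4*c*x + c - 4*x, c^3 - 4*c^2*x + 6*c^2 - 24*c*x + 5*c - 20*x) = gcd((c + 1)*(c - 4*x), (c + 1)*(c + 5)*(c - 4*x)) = -c^2 + 4*c*x - c + 4*x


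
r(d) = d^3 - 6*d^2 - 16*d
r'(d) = 3*d^2 - 12*d - 16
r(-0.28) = 3.99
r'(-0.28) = -12.40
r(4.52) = -102.56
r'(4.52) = -8.95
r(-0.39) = 5.27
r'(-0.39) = -10.86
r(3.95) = -95.19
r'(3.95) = -16.59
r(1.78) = -41.85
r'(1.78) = -27.85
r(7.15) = -55.61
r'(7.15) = 51.57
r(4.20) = -98.95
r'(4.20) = -13.48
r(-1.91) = 1.70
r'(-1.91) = 17.86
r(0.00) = 0.00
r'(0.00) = -16.00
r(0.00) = 0.00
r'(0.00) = -16.00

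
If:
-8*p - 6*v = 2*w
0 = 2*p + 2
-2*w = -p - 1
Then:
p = -1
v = 4/3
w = 0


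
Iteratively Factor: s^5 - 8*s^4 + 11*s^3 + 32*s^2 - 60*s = (s - 3)*(s^4 - 5*s^3 - 4*s^2 + 20*s) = (s - 3)*(s + 2)*(s^3 - 7*s^2 + 10*s) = (s - 5)*(s - 3)*(s + 2)*(s^2 - 2*s) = s*(s - 5)*(s - 3)*(s + 2)*(s - 2)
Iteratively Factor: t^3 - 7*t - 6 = (t - 3)*(t^2 + 3*t + 2) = (t - 3)*(t + 1)*(t + 2)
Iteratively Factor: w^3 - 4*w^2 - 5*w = (w - 5)*(w^2 + w) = (w - 5)*(w + 1)*(w)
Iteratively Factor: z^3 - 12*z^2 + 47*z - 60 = (z - 5)*(z^2 - 7*z + 12) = (z - 5)*(z - 3)*(z - 4)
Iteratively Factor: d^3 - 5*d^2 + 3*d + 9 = (d - 3)*(d^2 - 2*d - 3) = (d - 3)^2*(d + 1)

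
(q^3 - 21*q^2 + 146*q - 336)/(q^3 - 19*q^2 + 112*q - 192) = (q^2 - 13*q + 42)/(q^2 - 11*q + 24)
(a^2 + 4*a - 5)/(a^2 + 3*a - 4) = (a + 5)/(a + 4)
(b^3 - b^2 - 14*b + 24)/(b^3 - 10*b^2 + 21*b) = (b^2 + 2*b - 8)/(b*(b - 7))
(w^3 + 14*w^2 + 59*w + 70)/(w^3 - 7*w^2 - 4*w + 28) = (w^2 + 12*w + 35)/(w^2 - 9*w + 14)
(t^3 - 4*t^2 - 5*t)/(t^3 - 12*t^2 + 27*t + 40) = t/(t - 8)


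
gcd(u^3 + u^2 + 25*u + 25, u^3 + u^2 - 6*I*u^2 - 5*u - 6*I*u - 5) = u^2 + u*(1 - 5*I) - 5*I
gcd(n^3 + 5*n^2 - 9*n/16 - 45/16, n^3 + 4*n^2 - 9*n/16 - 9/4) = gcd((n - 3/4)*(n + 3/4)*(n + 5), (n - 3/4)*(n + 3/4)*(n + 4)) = n^2 - 9/16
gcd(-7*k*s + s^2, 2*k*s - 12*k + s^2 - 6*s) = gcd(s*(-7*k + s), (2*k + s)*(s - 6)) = 1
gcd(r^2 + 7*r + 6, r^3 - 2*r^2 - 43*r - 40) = r + 1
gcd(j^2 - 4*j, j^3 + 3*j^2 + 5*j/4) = j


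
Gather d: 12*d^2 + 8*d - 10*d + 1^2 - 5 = 12*d^2 - 2*d - 4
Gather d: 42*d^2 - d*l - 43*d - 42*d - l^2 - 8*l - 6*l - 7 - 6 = 42*d^2 + d*(-l - 85) - l^2 - 14*l - 13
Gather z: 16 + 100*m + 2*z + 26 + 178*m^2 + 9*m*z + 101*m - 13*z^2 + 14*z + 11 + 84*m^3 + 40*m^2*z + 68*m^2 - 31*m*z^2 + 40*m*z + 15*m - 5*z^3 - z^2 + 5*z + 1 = 84*m^3 + 246*m^2 + 216*m - 5*z^3 + z^2*(-31*m - 14) + z*(40*m^2 + 49*m + 21) + 54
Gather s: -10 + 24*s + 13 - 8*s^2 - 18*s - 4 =-8*s^2 + 6*s - 1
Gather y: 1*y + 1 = y + 1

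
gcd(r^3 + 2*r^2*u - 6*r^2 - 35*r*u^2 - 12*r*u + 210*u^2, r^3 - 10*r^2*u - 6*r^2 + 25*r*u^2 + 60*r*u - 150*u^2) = r^2 - 5*r*u - 6*r + 30*u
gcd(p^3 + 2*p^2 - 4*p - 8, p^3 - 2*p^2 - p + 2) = p - 2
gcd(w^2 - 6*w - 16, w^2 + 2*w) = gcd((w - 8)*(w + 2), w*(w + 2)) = w + 2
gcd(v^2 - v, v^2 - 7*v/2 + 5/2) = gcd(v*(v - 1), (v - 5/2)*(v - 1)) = v - 1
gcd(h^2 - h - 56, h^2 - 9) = 1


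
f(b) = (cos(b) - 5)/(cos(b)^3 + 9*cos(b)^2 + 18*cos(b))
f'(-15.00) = 0.21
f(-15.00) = 0.65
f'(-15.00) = 0.21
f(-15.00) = 0.65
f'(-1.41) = 10.62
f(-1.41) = -1.55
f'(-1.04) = 0.88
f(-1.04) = -0.39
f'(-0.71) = 0.28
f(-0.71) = -0.22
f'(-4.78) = -60.64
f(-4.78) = -3.92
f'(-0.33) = 0.09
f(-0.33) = -0.16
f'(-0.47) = 0.14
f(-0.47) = -0.17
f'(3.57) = 0.06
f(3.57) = 0.61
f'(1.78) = -6.21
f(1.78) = 1.55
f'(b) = (cos(b) - 5)*(3*sin(b)*cos(b)^2 + 18*sin(b)*cos(b) + 18*sin(b))/(cos(b)^3 + 9*cos(b)^2 + 18*cos(b))^2 - sin(b)/(cos(b)^3 + 9*cos(b)^2 + 18*cos(b)) = 2*(cos(b)^3 - 3*cos(b)^2 - 45*cos(b) - 45)*sin(b)/((cos(b) + 3)^2*(cos(b) + 6)^2*cos(b)^2)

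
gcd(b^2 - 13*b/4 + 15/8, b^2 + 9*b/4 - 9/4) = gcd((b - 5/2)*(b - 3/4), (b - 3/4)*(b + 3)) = b - 3/4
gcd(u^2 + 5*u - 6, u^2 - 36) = u + 6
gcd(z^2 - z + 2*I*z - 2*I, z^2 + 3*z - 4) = z - 1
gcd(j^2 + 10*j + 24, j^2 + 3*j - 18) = j + 6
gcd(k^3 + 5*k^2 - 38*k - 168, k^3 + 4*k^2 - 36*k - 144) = k^2 - 2*k - 24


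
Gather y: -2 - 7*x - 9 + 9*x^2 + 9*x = 9*x^2 + 2*x - 11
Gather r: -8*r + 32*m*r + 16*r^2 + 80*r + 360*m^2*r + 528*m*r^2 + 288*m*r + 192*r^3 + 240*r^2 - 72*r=192*r^3 + r^2*(528*m + 256) + r*(360*m^2 + 320*m)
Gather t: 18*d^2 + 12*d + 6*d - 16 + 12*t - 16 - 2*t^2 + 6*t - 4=18*d^2 + 18*d - 2*t^2 + 18*t - 36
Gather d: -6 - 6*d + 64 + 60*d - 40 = 54*d + 18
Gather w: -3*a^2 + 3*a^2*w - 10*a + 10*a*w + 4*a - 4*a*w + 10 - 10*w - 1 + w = -3*a^2 - 6*a + w*(3*a^2 + 6*a - 9) + 9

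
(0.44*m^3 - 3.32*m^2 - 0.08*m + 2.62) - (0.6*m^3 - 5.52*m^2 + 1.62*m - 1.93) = -0.16*m^3 + 2.2*m^2 - 1.7*m + 4.55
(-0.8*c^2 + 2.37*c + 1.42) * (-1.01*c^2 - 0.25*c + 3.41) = 0.808*c^4 - 2.1937*c^3 - 4.7547*c^2 + 7.7267*c + 4.8422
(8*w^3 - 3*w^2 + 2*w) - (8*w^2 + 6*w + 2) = 8*w^3 - 11*w^2 - 4*w - 2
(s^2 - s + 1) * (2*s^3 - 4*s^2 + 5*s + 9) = 2*s^5 - 6*s^4 + 11*s^3 - 4*s + 9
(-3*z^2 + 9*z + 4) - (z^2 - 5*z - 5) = -4*z^2 + 14*z + 9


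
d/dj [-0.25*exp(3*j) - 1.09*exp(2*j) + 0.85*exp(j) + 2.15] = (-0.75*exp(2*j) - 2.18*exp(j) + 0.85)*exp(j)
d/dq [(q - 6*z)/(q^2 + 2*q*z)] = (q*(q + 2*z) - 2*(q - 6*z)*(q + z))/(q^2*(q + 2*z)^2)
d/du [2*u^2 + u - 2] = 4*u + 1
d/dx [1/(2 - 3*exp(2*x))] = 6*exp(2*x)/(3*exp(2*x) - 2)^2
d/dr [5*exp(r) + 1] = 5*exp(r)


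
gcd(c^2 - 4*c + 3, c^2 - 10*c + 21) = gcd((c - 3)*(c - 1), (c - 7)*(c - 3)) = c - 3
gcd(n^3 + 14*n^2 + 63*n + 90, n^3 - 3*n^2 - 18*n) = n + 3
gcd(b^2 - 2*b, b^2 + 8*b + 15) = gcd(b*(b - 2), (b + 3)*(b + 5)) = 1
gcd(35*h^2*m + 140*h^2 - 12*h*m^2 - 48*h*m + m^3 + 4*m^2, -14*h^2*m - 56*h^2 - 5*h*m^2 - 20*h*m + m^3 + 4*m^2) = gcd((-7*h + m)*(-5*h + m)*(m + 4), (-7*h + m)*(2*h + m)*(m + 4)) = 7*h*m + 28*h - m^2 - 4*m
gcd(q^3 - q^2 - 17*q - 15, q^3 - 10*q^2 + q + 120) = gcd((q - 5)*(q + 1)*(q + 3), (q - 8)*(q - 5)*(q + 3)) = q^2 - 2*q - 15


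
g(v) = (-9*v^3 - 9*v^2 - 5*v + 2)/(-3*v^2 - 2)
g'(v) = 6*v*(-9*v^3 - 9*v^2 - 5*v + 2)/(-3*v^2 - 2)^2 + (-27*v^2 - 18*v - 5)/(-3*v^2 - 2)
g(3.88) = 14.39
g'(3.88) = 3.10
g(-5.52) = -13.59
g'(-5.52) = 2.98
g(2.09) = 8.60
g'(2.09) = 3.49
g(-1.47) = -2.18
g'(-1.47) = 2.08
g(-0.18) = -1.27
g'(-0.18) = 0.60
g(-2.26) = -4.11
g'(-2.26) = 2.68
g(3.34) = 12.70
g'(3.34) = 3.15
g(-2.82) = -5.66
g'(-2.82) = 2.83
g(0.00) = -1.00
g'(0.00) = 2.50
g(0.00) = -1.00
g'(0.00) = 2.50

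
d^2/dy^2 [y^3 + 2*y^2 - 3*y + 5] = 6*y + 4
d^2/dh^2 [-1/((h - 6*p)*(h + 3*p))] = 2*(-(h - 6*p)^2 - (h - 6*p)*(h + 3*p) - (h + 3*p)^2)/((h - 6*p)^3*(h + 3*p)^3)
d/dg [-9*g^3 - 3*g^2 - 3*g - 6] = -27*g^2 - 6*g - 3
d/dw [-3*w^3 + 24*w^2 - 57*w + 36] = -9*w^2 + 48*w - 57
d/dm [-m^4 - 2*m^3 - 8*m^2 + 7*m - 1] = -4*m^3 - 6*m^2 - 16*m + 7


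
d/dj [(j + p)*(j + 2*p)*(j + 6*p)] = 3*j^2 + 18*j*p + 20*p^2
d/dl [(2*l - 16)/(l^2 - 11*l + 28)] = 2*(-l^2 + 16*l - 60)/(l^4 - 22*l^3 + 177*l^2 - 616*l + 784)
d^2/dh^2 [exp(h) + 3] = exp(h)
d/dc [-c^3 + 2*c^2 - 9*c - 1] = -3*c^2 + 4*c - 9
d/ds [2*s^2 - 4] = 4*s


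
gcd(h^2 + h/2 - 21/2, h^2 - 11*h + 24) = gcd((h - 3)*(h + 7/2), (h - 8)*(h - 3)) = h - 3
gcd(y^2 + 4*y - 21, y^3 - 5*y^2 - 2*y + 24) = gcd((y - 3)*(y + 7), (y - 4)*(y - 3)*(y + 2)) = y - 3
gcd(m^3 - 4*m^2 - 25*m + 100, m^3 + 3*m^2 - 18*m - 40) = m^2 + m - 20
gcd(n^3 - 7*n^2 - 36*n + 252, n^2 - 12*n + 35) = n - 7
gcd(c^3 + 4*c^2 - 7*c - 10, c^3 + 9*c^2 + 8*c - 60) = c^2 + 3*c - 10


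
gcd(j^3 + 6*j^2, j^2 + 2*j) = j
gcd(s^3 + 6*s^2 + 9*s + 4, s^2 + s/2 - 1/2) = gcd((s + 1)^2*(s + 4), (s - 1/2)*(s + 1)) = s + 1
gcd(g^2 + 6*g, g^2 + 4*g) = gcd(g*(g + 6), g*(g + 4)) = g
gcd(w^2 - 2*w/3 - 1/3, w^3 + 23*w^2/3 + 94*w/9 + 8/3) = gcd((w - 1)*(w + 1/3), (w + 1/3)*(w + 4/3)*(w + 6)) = w + 1/3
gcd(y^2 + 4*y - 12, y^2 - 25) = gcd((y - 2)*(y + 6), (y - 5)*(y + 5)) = 1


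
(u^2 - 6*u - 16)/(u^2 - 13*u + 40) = (u + 2)/(u - 5)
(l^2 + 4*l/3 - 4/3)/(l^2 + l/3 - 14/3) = (3*l^2 + 4*l - 4)/(3*l^2 + l - 14)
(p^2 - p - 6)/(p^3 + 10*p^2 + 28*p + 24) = (p - 3)/(p^2 + 8*p + 12)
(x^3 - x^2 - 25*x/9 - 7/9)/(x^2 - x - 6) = (-x^3 + x^2 + 25*x/9 + 7/9)/(-x^2 + x + 6)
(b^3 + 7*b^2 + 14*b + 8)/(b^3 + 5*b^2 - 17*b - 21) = (b^2 + 6*b + 8)/(b^2 + 4*b - 21)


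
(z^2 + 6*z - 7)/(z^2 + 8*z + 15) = (z^2 + 6*z - 7)/(z^2 + 8*z + 15)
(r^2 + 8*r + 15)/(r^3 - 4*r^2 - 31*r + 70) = (r + 3)/(r^2 - 9*r + 14)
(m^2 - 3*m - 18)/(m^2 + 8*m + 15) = (m - 6)/(m + 5)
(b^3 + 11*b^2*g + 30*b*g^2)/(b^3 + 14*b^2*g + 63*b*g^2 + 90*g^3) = b/(b + 3*g)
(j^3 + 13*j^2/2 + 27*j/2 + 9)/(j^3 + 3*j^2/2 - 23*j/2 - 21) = (2*j + 3)/(2*j - 7)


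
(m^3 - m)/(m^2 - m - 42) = (m^3 - m)/(m^2 - m - 42)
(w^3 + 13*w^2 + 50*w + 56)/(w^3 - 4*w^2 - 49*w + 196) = (w^2 + 6*w + 8)/(w^2 - 11*w + 28)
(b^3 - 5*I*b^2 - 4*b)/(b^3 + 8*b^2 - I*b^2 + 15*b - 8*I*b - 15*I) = b*(b - 4*I)/(b^2 + 8*b + 15)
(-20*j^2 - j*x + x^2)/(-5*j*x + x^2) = (4*j + x)/x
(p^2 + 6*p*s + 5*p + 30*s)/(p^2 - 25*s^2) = (p^2 + 6*p*s + 5*p + 30*s)/(p^2 - 25*s^2)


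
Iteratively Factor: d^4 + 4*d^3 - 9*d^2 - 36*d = (d)*(d^3 + 4*d^2 - 9*d - 36) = d*(d + 4)*(d^2 - 9) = d*(d - 3)*(d + 4)*(d + 3)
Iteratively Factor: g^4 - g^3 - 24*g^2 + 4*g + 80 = (g - 2)*(g^3 + g^2 - 22*g - 40) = (g - 5)*(g - 2)*(g^2 + 6*g + 8) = (g - 5)*(g - 2)*(g + 4)*(g + 2)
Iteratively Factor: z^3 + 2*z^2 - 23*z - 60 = (z - 5)*(z^2 + 7*z + 12) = (z - 5)*(z + 4)*(z + 3)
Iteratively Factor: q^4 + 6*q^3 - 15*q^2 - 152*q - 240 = (q + 3)*(q^3 + 3*q^2 - 24*q - 80) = (q + 3)*(q + 4)*(q^2 - q - 20) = (q - 5)*(q + 3)*(q + 4)*(q + 4)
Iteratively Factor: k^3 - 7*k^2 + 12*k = (k)*(k^2 - 7*k + 12) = k*(k - 3)*(k - 4)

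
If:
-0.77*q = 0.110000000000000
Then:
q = -0.14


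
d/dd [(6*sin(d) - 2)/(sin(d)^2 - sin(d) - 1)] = 2*(2*sin(d) + 3*cos(d)^2 - 7)*cos(d)/(sin(d) + cos(d)^2)^2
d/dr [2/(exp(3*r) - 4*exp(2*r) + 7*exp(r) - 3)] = (-6*exp(2*r) + 16*exp(r) - 14)*exp(r)/(exp(3*r) - 4*exp(2*r) + 7*exp(r) - 3)^2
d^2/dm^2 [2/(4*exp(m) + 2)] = (4*exp(m) - 2)*exp(m)/(2*exp(m) + 1)^3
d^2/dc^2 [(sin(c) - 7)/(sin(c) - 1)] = 6*(sin(c) + 2)/(sin(c) - 1)^2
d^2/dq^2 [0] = 0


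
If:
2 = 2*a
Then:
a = 1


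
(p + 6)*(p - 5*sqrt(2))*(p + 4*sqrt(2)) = p^3 - sqrt(2)*p^2 + 6*p^2 - 40*p - 6*sqrt(2)*p - 240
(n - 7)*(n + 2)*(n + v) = n^3 + n^2*v - 5*n^2 - 5*n*v - 14*n - 14*v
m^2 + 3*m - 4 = (m - 1)*(m + 4)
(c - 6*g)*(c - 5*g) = c^2 - 11*c*g + 30*g^2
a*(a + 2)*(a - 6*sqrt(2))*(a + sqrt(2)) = a^4 - 5*sqrt(2)*a^3 + 2*a^3 - 10*sqrt(2)*a^2 - 12*a^2 - 24*a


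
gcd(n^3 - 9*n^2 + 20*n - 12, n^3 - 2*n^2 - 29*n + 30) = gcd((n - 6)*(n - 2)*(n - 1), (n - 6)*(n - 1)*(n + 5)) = n^2 - 7*n + 6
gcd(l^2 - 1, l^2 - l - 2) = l + 1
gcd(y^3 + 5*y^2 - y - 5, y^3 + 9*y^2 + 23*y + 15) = y^2 + 6*y + 5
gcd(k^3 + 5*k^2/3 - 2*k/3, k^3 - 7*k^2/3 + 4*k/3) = k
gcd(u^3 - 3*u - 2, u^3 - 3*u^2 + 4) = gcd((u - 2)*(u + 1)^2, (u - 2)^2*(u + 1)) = u^2 - u - 2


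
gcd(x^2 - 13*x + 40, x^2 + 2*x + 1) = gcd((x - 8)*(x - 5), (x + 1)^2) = 1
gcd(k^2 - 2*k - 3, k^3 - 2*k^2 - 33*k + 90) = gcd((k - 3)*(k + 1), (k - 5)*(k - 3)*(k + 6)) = k - 3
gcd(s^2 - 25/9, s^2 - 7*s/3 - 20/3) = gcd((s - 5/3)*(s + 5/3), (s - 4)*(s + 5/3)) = s + 5/3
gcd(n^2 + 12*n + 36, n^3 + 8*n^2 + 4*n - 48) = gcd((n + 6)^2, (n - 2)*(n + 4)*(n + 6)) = n + 6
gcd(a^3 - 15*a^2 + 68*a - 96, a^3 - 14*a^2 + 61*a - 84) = a^2 - 7*a + 12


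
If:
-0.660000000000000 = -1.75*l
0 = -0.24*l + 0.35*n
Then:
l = 0.38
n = 0.26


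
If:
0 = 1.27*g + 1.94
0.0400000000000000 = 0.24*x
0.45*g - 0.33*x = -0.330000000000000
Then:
No Solution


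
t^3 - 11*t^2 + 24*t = t*(t - 8)*(t - 3)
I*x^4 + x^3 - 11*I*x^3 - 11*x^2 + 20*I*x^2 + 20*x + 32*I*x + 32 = (x - 8)*(x - 4)*(x - I)*(I*x + I)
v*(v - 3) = v^2 - 3*v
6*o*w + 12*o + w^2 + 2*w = (6*o + w)*(w + 2)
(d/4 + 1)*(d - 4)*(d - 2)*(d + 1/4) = d^4/4 - 7*d^3/16 - 33*d^2/8 + 7*d + 2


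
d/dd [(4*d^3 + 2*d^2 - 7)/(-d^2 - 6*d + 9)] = 2*(-2*d^4 - 24*d^3 + 48*d^2 + 11*d - 21)/(d^4 + 12*d^3 + 18*d^2 - 108*d + 81)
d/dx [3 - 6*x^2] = -12*x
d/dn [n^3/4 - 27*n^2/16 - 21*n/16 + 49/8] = 3*n^2/4 - 27*n/8 - 21/16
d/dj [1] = 0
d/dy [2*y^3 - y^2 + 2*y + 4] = 6*y^2 - 2*y + 2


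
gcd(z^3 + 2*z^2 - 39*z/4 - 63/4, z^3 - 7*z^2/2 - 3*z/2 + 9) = z^2 - 3*z/2 - 9/2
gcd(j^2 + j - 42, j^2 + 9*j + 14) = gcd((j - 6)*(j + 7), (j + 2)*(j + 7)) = j + 7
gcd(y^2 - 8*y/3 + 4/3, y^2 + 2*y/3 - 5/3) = 1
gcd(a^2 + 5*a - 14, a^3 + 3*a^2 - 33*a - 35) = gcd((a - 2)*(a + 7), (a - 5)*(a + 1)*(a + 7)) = a + 7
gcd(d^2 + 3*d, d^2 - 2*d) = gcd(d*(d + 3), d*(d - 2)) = d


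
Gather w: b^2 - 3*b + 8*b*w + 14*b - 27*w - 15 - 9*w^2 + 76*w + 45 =b^2 + 11*b - 9*w^2 + w*(8*b + 49) + 30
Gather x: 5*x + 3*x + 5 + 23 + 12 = 8*x + 40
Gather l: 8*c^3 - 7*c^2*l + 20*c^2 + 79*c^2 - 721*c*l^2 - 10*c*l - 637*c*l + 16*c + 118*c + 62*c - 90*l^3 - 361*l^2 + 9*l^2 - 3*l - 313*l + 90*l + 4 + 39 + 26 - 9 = 8*c^3 + 99*c^2 + 196*c - 90*l^3 + l^2*(-721*c - 352) + l*(-7*c^2 - 647*c - 226) + 60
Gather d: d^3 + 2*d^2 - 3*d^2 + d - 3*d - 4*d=d^3 - d^2 - 6*d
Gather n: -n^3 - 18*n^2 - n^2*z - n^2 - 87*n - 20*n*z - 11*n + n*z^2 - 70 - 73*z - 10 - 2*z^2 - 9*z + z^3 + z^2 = -n^3 + n^2*(-z - 19) + n*(z^2 - 20*z - 98) + z^3 - z^2 - 82*z - 80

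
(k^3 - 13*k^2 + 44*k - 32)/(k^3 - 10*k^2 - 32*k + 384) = (k^2 - 5*k + 4)/(k^2 - 2*k - 48)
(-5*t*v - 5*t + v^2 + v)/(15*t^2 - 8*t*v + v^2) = (-v - 1)/(3*t - v)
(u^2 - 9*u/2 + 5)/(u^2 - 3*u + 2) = (u - 5/2)/(u - 1)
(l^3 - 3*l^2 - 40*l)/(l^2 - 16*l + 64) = l*(l + 5)/(l - 8)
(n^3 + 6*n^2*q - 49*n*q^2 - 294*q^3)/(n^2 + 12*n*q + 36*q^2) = (n^2 - 49*q^2)/(n + 6*q)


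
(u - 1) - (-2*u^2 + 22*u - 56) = 2*u^2 - 21*u + 55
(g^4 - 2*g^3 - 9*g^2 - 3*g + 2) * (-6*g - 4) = -6*g^5 + 8*g^4 + 62*g^3 + 54*g^2 - 8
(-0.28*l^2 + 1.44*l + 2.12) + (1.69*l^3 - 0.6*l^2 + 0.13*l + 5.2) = 1.69*l^3 - 0.88*l^2 + 1.57*l + 7.32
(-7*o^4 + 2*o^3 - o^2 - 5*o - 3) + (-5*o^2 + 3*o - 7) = -7*o^4 + 2*o^3 - 6*o^2 - 2*o - 10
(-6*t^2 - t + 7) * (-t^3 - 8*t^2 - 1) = 6*t^5 + 49*t^4 + t^3 - 50*t^2 + t - 7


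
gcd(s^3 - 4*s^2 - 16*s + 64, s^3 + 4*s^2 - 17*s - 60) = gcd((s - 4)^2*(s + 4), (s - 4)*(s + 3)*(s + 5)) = s - 4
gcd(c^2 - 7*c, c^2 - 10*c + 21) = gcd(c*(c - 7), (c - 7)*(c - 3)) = c - 7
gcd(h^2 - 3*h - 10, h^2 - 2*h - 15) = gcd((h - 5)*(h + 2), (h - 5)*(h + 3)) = h - 5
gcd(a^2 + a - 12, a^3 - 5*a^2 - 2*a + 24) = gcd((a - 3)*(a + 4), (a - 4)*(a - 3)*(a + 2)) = a - 3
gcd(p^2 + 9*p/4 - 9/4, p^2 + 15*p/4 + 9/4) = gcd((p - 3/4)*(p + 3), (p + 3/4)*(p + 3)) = p + 3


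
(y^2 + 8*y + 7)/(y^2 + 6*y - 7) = (y + 1)/(y - 1)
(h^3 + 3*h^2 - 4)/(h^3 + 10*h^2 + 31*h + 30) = (h^2 + h - 2)/(h^2 + 8*h + 15)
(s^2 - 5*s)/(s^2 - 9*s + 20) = s/(s - 4)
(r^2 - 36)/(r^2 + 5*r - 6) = (r - 6)/(r - 1)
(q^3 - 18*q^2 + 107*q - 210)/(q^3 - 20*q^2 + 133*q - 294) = (q - 5)/(q - 7)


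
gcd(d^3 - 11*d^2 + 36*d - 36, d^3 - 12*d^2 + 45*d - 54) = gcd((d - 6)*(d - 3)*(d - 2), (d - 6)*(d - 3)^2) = d^2 - 9*d + 18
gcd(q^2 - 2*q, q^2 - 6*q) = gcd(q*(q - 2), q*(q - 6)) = q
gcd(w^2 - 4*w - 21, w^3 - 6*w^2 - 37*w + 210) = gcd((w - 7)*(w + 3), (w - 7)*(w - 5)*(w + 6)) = w - 7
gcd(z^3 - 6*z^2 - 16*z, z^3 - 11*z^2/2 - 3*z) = z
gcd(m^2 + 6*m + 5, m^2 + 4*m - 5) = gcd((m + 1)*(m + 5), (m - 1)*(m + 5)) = m + 5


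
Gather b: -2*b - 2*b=-4*b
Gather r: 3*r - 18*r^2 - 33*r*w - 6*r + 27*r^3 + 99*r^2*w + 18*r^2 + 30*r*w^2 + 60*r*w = 27*r^3 + 99*r^2*w + r*(30*w^2 + 27*w - 3)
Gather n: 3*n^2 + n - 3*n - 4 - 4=3*n^2 - 2*n - 8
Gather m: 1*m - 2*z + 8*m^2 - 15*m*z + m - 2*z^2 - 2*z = 8*m^2 + m*(2 - 15*z) - 2*z^2 - 4*z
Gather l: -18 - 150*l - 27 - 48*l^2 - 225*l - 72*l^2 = -120*l^2 - 375*l - 45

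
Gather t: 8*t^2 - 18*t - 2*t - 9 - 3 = 8*t^2 - 20*t - 12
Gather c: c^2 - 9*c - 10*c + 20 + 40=c^2 - 19*c + 60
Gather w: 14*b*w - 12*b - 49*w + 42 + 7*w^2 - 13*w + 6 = -12*b + 7*w^2 + w*(14*b - 62) + 48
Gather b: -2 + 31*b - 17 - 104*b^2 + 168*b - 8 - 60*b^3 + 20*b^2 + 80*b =-60*b^3 - 84*b^2 + 279*b - 27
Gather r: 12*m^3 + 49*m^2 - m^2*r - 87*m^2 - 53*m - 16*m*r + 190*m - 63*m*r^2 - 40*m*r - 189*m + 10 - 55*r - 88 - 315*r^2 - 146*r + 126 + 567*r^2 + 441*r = 12*m^3 - 38*m^2 - 52*m + r^2*(252 - 63*m) + r*(-m^2 - 56*m + 240) + 48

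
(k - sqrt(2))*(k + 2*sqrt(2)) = k^2 + sqrt(2)*k - 4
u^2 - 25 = (u - 5)*(u + 5)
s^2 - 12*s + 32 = (s - 8)*(s - 4)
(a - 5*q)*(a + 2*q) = a^2 - 3*a*q - 10*q^2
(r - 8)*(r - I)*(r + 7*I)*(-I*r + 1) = -I*r^4 + 7*r^3 + 8*I*r^3 - 56*r^2 - I*r^2 + 7*r + 8*I*r - 56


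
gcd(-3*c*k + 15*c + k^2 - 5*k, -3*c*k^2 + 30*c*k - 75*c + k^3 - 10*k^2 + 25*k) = 3*c*k - 15*c - k^2 + 5*k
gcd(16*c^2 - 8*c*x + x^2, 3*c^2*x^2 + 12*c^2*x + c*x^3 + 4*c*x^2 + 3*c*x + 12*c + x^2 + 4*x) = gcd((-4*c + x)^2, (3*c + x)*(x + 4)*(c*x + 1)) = 1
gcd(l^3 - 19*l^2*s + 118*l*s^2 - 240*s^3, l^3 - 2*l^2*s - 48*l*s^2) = -l + 8*s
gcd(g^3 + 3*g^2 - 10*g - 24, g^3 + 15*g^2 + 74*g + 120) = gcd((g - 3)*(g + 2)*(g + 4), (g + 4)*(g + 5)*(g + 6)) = g + 4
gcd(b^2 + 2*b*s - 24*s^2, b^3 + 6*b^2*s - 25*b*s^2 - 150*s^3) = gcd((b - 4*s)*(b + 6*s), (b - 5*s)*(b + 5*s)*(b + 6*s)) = b + 6*s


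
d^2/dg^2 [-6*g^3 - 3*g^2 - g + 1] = -36*g - 6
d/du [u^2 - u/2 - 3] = 2*u - 1/2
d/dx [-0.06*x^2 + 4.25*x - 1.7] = 4.25 - 0.12*x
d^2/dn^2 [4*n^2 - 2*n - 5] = 8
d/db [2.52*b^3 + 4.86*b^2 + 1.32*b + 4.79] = 7.56*b^2 + 9.72*b + 1.32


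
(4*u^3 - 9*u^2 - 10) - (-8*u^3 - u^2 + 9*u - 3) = 12*u^3 - 8*u^2 - 9*u - 7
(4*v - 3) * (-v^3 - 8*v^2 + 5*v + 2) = -4*v^4 - 29*v^3 + 44*v^2 - 7*v - 6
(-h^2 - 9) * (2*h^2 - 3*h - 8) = -2*h^4 + 3*h^3 - 10*h^2 + 27*h + 72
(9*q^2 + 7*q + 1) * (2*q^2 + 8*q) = 18*q^4 + 86*q^3 + 58*q^2 + 8*q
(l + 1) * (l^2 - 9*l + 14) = l^3 - 8*l^2 + 5*l + 14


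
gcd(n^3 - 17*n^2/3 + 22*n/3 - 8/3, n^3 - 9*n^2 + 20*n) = n - 4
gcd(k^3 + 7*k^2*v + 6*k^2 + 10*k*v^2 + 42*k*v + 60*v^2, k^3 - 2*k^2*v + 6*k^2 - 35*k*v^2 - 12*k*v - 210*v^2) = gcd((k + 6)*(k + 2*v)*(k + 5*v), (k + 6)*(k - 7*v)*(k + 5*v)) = k^2 + 5*k*v + 6*k + 30*v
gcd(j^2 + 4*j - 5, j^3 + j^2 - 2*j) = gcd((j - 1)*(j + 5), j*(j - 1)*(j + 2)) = j - 1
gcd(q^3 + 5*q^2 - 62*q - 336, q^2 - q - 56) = q^2 - q - 56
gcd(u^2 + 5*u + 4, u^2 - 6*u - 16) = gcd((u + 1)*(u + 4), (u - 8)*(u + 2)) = 1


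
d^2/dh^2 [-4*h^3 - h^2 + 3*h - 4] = -24*h - 2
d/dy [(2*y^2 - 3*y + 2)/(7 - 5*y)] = (-10*y^2 + 28*y - 11)/(25*y^2 - 70*y + 49)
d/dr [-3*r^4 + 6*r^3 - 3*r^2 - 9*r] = -12*r^3 + 18*r^2 - 6*r - 9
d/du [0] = 0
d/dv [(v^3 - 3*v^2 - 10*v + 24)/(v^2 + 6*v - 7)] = (v^4 + 12*v^3 - 29*v^2 - 6*v - 74)/(v^4 + 12*v^3 + 22*v^2 - 84*v + 49)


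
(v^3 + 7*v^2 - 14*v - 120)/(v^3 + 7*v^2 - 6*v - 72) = (v^2 + v - 20)/(v^2 + v - 12)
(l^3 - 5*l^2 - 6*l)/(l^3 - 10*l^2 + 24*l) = (l + 1)/(l - 4)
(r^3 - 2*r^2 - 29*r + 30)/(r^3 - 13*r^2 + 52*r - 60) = (r^2 + 4*r - 5)/(r^2 - 7*r + 10)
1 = 1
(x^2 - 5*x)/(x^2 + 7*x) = (x - 5)/(x + 7)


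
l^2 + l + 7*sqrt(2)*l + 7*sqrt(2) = (l + 1)*(l + 7*sqrt(2))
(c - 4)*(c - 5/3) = c^2 - 17*c/3 + 20/3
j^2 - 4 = (j - 2)*(j + 2)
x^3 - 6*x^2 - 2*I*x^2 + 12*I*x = x*(x - 6)*(x - 2*I)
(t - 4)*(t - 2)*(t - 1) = t^3 - 7*t^2 + 14*t - 8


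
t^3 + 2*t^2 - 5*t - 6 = (t - 2)*(t + 1)*(t + 3)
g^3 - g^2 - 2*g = g*(g - 2)*(g + 1)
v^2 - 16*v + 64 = (v - 8)^2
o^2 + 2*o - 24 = (o - 4)*(o + 6)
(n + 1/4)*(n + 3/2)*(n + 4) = n^3 + 23*n^2/4 + 59*n/8 + 3/2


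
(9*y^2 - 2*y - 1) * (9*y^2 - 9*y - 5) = 81*y^4 - 99*y^3 - 36*y^2 + 19*y + 5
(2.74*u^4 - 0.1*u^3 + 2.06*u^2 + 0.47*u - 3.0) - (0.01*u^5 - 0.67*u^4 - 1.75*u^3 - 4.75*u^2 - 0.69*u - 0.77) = -0.01*u^5 + 3.41*u^4 + 1.65*u^3 + 6.81*u^2 + 1.16*u - 2.23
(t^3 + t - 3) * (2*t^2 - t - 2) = 2*t^5 - t^4 - 7*t^2 + t + 6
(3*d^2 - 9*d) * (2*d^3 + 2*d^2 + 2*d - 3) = 6*d^5 - 12*d^4 - 12*d^3 - 27*d^2 + 27*d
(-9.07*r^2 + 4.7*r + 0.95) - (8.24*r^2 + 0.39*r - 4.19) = -17.31*r^2 + 4.31*r + 5.14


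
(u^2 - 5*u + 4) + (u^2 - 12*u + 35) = 2*u^2 - 17*u + 39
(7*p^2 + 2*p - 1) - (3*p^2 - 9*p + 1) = 4*p^2 + 11*p - 2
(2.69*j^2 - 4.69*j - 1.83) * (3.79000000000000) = 10.1951*j^2 - 17.7751*j - 6.9357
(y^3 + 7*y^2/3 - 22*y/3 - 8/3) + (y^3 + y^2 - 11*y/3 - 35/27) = 2*y^3 + 10*y^2/3 - 11*y - 107/27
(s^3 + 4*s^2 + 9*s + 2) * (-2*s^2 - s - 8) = -2*s^5 - 9*s^4 - 30*s^3 - 45*s^2 - 74*s - 16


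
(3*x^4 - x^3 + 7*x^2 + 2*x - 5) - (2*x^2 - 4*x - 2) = 3*x^4 - x^3 + 5*x^2 + 6*x - 3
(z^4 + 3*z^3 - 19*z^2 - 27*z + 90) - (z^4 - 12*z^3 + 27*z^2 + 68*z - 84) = 15*z^3 - 46*z^2 - 95*z + 174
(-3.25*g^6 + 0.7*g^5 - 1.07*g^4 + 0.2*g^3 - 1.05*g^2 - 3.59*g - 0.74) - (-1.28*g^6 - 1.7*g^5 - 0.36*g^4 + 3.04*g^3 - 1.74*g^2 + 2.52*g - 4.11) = -1.97*g^6 + 2.4*g^5 - 0.71*g^4 - 2.84*g^3 + 0.69*g^2 - 6.11*g + 3.37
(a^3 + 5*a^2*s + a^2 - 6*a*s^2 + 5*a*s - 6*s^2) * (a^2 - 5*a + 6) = a^5 + 5*a^4*s - 4*a^4 - 6*a^3*s^2 - 20*a^3*s + a^3 + 24*a^2*s^2 + 5*a^2*s + 6*a^2 - 6*a*s^2 + 30*a*s - 36*s^2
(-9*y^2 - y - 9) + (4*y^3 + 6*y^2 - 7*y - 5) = 4*y^3 - 3*y^2 - 8*y - 14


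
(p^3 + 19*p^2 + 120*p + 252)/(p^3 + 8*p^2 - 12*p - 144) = (p + 7)/(p - 4)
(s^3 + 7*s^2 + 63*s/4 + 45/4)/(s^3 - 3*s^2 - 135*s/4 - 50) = (2*s^2 + 9*s + 9)/(2*s^2 - 11*s - 40)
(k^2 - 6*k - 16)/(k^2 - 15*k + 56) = (k + 2)/(k - 7)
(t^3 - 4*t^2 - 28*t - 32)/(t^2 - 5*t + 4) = (t^3 - 4*t^2 - 28*t - 32)/(t^2 - 5*t + 4)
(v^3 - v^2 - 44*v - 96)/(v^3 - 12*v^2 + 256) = (v + 3)/(v - 8)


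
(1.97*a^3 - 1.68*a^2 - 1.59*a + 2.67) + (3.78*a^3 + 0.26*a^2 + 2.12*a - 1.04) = 5.75*a^3 - 1.42*a^2 + 0.53*a + 1.63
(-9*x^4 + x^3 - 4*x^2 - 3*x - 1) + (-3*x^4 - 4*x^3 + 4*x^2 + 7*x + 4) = -12*x^4 - 3*x^3 + 4*x + 3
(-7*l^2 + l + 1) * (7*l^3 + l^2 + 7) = -49*l^5 + 8*l^3 - 48*l^2 + 7*l + 7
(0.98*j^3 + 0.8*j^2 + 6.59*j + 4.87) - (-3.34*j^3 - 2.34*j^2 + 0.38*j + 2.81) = 4.32*j^3 + 3.14*j^2 + 6.21*j + 2.06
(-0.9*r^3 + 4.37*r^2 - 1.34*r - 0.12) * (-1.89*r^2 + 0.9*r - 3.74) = 1.701*r^5 - 9.0693*r^4 + 9.8316*r^3 - 17.323*r^2 + 4.9036*r + 0.4488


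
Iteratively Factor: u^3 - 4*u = (u - 2)*(u^2 + 2*u) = (u - 2)*(u + 2)*(u)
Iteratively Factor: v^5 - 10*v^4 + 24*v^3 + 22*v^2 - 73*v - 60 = (v - 5)*(v^4 - 5*v^3 - v^2 + 17*v + 12) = (v - 5)*(v - 3)*(v^3 - 2*v^2 - 7*v - 4) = (v - 5)*(v - 4)*(v - 3)*(v^2 + 2*v + 1) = (v - 5)*(v - 4)*(v - 3)*(v + 1)*(v + 1)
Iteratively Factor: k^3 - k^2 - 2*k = (k - 2)*(k^2 + k) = k*(k - 2)*(k + 1)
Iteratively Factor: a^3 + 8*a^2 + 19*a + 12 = (a + 3)*(a^2 + 5*a + 4) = (a + 1)*(a + 3)*(a + 4)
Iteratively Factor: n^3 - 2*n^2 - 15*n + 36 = (n - 3)*(n^2 + n - 12) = (n - 3)^2*(n + 4)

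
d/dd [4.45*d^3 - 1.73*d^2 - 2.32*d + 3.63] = 13.35*d^2 - 3.46*d - 2.32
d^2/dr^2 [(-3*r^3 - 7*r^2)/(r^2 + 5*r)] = -80/(r^3 + 15*r^2 + 75*r + 125)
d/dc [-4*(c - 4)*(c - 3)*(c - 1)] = -12*c^2 + 64*c - 76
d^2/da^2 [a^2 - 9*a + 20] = 2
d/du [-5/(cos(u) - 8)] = -5*sin(u)/(cos(u) - 8)^2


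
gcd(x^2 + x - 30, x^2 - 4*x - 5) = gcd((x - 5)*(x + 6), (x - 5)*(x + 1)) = x - 5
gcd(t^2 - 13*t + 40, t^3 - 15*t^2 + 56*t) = t - 8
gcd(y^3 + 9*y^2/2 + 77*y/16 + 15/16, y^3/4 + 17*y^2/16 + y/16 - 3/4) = 1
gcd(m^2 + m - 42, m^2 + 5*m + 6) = 1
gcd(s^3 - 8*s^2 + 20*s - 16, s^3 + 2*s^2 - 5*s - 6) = s - 2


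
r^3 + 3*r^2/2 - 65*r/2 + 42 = (r - 4)*(r - 3/2)*(r + 7)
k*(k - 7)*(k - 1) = k^3 - 8*k^2 + 7*k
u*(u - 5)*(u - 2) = u^3 - 7*u^2 + 10*u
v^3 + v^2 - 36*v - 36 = (v - 6)*(v + 1)*(v + 6)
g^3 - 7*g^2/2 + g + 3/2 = (g - 3)*(g - 1)*(g + 1/2)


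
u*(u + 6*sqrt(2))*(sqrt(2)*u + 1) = sqrt(2)*u^3 + 13*u^2 + 6*sqrt(2)*u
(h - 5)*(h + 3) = h^2 - 2*h - 15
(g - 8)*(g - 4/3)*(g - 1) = g^3 - 31*g^2/3 + 20*g - 32/3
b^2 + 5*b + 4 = (b + 1)*(b + 4)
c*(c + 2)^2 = c^3 + 4*c^2 + 4*c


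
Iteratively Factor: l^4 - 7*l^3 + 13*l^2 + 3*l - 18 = (l - 3)*(l^3 - 4*l^2 + l + 6) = (l - 3)^2*(l^2 - l - 2) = (l - 3)^2*(l - 2)*(l + 1)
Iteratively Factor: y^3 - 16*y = (y - 4)*(y^2 + 4*y) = (y - 4)*(y + 4)*(y)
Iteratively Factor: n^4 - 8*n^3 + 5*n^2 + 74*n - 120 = (n + 3)*(n^3 - 11*n^2 + 38*n - 40) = (n - 5)*(n + 3)*(n^2 - 6*n + 8) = (n - 5)*(n - 2)*(n + 3)*(n - 4)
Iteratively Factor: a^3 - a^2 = (a)*(a^2 - a) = a^2*(a - 1)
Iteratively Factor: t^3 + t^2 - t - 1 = (t - 1)*(t^2 + 2*t + 1) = (t - 1)*(t + 1)*(t + 1)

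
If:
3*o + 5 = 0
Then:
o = -5/3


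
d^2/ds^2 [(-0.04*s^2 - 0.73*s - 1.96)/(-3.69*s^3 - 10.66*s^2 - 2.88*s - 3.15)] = (1.089288*s^6 + 59.6385180000001*s^5 + 489.989196*s^4 + 1374.985184*s^3 + 1351.449708*s^2 + 77.2730280000001*s - 111.566952)/(50.243409*s^9 + 435.442878*s^8 + 1375.589196*s^7 + 2019.743353*s^6 + 1817.069652*s^5 + 1539.965412*s^4 + 713.975067*s^3 + 395.70363*s^2 + 85.7304*s + 31.255875)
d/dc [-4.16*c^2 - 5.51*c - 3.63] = -8.32*c - 5.51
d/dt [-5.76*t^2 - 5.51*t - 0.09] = -11.52*t - 5.51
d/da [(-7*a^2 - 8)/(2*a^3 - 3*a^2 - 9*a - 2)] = (14*a^4 + 111*a^2 - 20*a - 72)/(4*a^6 - 12*a^5 - 27*a^4 + 46*a^3 + 93*a^2 + 36*a + 4)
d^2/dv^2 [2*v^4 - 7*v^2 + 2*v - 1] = 24*v^2 - 14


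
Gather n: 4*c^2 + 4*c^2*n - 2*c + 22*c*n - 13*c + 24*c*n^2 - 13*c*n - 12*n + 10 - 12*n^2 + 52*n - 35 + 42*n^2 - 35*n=4*c^2 - 15*c + n^2*(24*c + 30) + n*(4*c^2 + 9*c + 5) - 25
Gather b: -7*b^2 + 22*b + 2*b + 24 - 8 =-7*b^2 + 24*b + 16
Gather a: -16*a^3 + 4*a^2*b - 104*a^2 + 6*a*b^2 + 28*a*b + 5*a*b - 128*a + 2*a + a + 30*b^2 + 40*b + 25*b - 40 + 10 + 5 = -16*a^3 + a^2*(4*b - 104) + a*(6*b^2 + 33*b - 125) + 30*b^2 + 65*b - 25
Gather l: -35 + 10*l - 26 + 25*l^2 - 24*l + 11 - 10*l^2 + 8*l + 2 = 15*l^2 - 6*l - 48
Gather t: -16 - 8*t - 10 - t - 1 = -9*t - 27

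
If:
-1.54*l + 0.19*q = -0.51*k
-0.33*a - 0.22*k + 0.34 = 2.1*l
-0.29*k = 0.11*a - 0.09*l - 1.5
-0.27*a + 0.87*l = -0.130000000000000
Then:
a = -0.52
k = 5.27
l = -0.31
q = -16.66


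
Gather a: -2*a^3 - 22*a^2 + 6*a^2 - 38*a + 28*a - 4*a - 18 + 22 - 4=-2*a^3 - 16*a^2 - 14*a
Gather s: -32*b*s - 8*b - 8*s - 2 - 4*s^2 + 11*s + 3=-8*b - 4*s^2 + s*(3 - 32*b) + 1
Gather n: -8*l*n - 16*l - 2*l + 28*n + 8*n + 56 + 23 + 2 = -18*l + n*(36 - 8*l) + 81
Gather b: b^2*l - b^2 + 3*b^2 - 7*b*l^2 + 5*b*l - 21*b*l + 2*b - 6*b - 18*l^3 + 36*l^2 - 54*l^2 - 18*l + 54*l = b^2*(l + 2) + b*(-7*l^2 - 16*l - 4) - 18*l^3 - 18*l^2 + 36*l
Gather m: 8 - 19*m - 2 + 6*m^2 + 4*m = 6*m^2 - 15*m + 6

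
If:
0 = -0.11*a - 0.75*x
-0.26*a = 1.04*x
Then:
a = 0.00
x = 0.00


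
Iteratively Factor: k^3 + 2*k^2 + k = (k + 1)*(k^2 + k) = k*(k + 1)*(k + 1)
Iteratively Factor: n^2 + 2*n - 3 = (n - 1)*(n + 3)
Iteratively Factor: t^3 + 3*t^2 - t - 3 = (t + 1)*(t^2 + 2*t - 3) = (t + 1)*(t + 3)*(t - 1)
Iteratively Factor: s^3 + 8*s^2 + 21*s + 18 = (s + 3)*(s^2 + 5*s + 6) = (s + 3)^2*(s + 2)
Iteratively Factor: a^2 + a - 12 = (a + 4)*(a - 3)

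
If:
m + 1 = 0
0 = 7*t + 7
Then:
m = -1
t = -1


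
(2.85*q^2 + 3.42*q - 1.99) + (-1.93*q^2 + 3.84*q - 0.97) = 0.92*q^2 + 7.26*q - 2.96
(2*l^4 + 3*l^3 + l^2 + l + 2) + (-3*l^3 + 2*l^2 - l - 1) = 2*l^4 + 3*l^2 + 1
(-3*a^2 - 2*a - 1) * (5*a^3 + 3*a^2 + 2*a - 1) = -15*a^5 - 19*a^4 - 17*a^3 - 4*a^2 + 1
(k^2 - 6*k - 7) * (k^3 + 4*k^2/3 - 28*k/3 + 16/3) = k^5 - 14*k^4/3 - 73*k^3/3 + 52*k^2 + 100*k/3 - 112/3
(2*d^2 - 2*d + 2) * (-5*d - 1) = -10*d^3 + 8*d^2 - 8*d - 2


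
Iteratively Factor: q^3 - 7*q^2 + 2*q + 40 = (q - 4)*(q^2 - 3*q - 10) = (q - 4)*(q + 2)*(q - 5)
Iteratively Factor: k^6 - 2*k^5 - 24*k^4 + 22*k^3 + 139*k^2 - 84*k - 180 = (k - 2)*(k^5 - 24*k^3 - 26*k^2 + 87*k + 90) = (k - 2)*(k + 1)*(k^4 - k^3 - 23*k^2 - 3*k + 90) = (k - 5)*(k - 2)*(k + 1)*(k^3 + 4*k^2 - 3*k - 18) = (k - 5)*(k - 2)*(k + 1)*(k + 3)*(k^2 + k - 6) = (k - 5)*(k - 2)^2*(k + 1)*(k + 3)*(k + 3)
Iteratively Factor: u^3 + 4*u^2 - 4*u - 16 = (u + 2)*(u^2 + 2*u - 8) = (u + 2)*(u + 4)*(u - 2)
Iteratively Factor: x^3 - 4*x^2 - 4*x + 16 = (x - 4)*(x^2 - 4) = (x - 4)*(x - 2)*(x + 2)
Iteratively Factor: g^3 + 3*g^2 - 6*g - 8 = (g - 2)*(g^2 + 5*g + 4) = (g - 2)*(g + 1)*(g + 4)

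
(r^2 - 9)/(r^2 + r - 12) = (r + 3)/(r + 4)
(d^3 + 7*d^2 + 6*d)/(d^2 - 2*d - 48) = d*(d + 1)/(d - 8)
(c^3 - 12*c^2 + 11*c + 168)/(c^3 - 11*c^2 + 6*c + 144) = (c - 7)/(c - 6)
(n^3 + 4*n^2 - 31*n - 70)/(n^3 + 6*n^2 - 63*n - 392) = (n^2 - 3*n - 10)/(n^2 - n - 56)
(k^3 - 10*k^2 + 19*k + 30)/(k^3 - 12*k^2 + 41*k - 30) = (k + 1)/(k - 1)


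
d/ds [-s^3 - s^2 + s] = -3*s^2 - 2*s + 1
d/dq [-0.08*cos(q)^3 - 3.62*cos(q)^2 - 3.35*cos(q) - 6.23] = (0.24*cos(q)^2 + 7.24*cos(q) + 3.35)*sin(q)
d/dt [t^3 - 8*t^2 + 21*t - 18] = 3*t^2 - 16*t + 21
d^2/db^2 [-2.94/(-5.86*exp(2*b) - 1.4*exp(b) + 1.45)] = (2.94*(11.72*exp(b) + 1.4)*(23.44*exp(b) + 2.8)*exp(b) - (68.9136*exp(b) + 4.116)*(5.86*exp(2*b) + 1.4*exp(b) - 1.45))*exp(b)/(5.86*exp(2*b) + 1.4*exp(b) - 1.45)^3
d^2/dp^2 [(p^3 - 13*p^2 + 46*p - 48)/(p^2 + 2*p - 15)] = 182/(p^3 + 15*p^2 + 75*p + 125)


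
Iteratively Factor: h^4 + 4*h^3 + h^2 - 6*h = (h - 1)*(h^3 + 5*h^2 + 6*h) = (h - 1)*(h + 3)*(h^2 + 2*h) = h*(h - 1)*(h + 3)*(h + 2)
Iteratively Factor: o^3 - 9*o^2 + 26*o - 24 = (o - 4)*(o^2 - 5*o + 6) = (o - 4)*(o - 3)*(o - 2)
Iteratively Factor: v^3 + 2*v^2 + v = (v + 1)*(v^2 + v) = v*(v + 1)*(v + 1)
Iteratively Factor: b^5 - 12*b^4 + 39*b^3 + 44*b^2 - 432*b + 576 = (b - 3)*(b^4 - 9*b^3 + 12*b^2 + 80*b - 192) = (b - 3)*(b + 3)*(b^3 - 12*b^2 + 48*b - 64) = (b - 4)*(b - 3)*(b + 3)*(b^2 - 8*b + 16) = (b - 4)^2*(b - 3)*(b + 3)*(b - 4)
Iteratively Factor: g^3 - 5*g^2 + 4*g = (g - 1)*(g^2 - 4*g) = (g - 4)*(g - 1)*(g)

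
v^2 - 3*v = v*(v - 3)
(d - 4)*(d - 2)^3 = d^4 - 10*d^3 + 36*d^2 - 56*d + 32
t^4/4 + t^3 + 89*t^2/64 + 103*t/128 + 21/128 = (t/4 + 1/4)*(t + 1/2)*(t + 3/4)*(t + 7/4)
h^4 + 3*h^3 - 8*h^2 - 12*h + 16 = (h - 2)*(h - 1)*(h + 2)*(h + 4)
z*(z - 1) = z^2 - z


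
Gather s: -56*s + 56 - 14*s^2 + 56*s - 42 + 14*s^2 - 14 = 0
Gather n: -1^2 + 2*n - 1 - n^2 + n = -n^2 + 3*n - 2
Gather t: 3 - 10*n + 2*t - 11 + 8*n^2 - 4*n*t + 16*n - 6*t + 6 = 8*n^2 + 6*n + t*(-4*n - 4) - 2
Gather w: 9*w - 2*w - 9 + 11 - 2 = 7*w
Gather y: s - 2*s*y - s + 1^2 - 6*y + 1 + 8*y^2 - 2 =8*y^2 + y*(-2*s - 6)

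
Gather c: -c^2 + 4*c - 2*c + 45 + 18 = -c^2 + 2*c + 63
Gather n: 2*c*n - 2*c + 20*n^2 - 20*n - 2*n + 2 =-2*c + 20*n^2 + n*(2*c - 22) + 2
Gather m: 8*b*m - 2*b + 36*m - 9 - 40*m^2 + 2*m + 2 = -2*b - 40*m^2 + m*(8*b + 38) - 7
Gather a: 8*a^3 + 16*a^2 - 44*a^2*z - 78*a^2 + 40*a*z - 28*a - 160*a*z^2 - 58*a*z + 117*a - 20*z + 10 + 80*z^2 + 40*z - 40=8*a^3 + a^2*(-44*z - 62) + a*(-160*z^2 - 18*z + 89) + 80*z^2 + 20*z - 30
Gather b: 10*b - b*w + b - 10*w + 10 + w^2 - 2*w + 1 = b*(11 - w) + w^2 - 12*w + 11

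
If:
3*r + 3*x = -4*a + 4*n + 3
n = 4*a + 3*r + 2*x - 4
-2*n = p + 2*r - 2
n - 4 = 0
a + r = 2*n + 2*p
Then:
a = -58/17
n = 4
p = -98/17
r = -2/17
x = 11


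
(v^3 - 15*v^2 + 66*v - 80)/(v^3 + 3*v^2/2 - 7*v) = 2*(v^2 - 13*v + 40)/(v*(2*v + 7))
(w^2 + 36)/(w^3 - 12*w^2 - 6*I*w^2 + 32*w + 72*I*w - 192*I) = (w + 6*I)/(w^2 - 12*w + 32)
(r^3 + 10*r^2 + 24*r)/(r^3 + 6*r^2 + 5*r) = (r^2 + 10*r + 24)/(r^2 + 6*r + 5)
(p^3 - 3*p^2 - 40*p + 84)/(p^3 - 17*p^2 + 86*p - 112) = (p + 6)/(p - 8)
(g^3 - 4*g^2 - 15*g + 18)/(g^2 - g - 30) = (g^2 + 2*g - 3)/(g + 5)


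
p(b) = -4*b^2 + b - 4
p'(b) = 1 - 8*b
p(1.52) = -11.72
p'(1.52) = -11.16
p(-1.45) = -13.86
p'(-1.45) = 12.60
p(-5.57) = -133.67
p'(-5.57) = 45.56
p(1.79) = -15.03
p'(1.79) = -13.32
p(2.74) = -31.29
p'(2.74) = -20.92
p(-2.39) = -29.24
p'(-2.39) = 20.12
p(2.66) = -29.64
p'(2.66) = -20.28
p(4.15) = -68.74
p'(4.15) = -32.20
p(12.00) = -568.00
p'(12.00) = -95.00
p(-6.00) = -154.00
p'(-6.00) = 49.00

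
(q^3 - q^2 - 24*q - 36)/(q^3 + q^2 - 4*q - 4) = (q^2 - 3*q - 18)/(q^2 - q - 2)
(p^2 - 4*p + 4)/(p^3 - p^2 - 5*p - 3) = (-p^2 + 4*p - 4)/(-p^3 + p^2 + 5*p + 3)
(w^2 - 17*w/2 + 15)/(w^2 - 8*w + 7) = (w^2 - 17*w/2 + 15)/(w^2 - 8*w + 7)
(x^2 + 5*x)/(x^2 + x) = (x + 5)/(x + 1)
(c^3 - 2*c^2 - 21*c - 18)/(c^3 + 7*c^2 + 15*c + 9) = (c - 6)/(c + 3)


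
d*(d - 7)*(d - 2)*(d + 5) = d^4 - 4*d^3 - 31*d^2 + 70*d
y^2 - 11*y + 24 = (y - 8)*(y - 3)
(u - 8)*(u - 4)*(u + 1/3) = u^3 - 35*u^2/3 + 28*u + 32/3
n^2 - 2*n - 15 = (n - 5)*(n + 3)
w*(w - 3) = w^2 - 3*w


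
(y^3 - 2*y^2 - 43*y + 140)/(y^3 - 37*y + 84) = (y - 5)/(y - 3)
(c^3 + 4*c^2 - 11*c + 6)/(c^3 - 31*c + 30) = (c - 1)/(c - 5)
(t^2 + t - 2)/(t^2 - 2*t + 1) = (t + 2)/(t - 1)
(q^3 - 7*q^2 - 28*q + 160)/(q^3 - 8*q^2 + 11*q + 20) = (q^2 - 3*q - 40)/(q^2 - 4*q - 5)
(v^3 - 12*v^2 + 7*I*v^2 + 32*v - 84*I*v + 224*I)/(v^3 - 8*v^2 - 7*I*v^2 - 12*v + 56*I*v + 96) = (v^2 + v*(-4 + 7*I) - 28*I)/(v^2 - 7*I*v - 12)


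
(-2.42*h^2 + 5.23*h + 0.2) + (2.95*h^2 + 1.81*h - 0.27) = 0.53*h^2 + 7.04*h - 0.07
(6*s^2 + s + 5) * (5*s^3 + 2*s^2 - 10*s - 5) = 30*s^5 + 17*s^4 - 33*s^3 - 30*s^2 - 55*s - 25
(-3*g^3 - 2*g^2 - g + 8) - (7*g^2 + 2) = -3*g^3 - 9*g^2 - g + 6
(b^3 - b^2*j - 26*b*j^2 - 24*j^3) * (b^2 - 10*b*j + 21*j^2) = b^5 - 11*b^4*j + 5*b^3*j^2 + 215*b^2*j^3 - 306*b*j^4 - 504*j^5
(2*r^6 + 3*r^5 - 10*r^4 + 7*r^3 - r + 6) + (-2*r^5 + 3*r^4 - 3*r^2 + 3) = 2*r^6 + r^5 - 7*r^4 + 7*r^3 - 3*r^2 - r + 9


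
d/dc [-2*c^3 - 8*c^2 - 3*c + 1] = -6*c^2 - 16*c - 3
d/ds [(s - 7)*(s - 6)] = 2*s - 13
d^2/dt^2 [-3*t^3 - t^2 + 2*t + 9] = -18*t - 2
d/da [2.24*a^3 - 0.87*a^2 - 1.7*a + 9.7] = 6.72*a^2 - 1.74*a - 1.7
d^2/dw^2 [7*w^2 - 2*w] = 14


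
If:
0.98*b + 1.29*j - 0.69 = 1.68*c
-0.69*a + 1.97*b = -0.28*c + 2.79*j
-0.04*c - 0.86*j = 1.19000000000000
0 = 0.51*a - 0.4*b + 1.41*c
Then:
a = 4.09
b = -0.21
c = -1.54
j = -1.31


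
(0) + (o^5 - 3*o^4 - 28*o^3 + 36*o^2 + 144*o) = o^5 - 3*o^4 - 28*o^3 + 36*o^2 + 144*o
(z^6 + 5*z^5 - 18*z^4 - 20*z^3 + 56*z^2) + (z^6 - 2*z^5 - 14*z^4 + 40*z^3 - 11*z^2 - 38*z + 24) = 2*z^6 + 3*z^5 - 32*z^4 + 20*z^3 + 45*z^2 - 38*z + 24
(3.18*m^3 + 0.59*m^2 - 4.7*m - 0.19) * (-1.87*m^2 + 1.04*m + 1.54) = -5.9466*m^5 + 2.2039*m^4 + 14.2998*m^3 - 3.6241*m^2 - 7.4356*m - 0.2926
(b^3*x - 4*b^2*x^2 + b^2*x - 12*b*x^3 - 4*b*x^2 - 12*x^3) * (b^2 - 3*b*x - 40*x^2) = b^5*x - 7*b^4*x^2 + b^4*x - 40*b^3*x^3 - 7*b^3*x^2 + 196*b^2*x^4 - 40*b^2*x^3 + 480*b*x^5 + 196*b*x^4 + 480*x^5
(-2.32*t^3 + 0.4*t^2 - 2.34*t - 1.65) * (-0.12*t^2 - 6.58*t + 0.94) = 0.2784*t^5 + 15.2176*t^4 - 4.532*t^3 + 15.9712*t^2 + 8.6574*t - 1.551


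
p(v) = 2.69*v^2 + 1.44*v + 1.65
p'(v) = 5.38*v + 1.44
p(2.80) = 26.77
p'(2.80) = 16.50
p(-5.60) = 77.94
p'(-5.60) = -28.69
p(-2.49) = 14.74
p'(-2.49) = -11.96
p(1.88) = 13.86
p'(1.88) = 11.55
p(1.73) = 12.19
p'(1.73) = 10.75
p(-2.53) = 15.23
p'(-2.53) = -12.17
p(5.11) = 79.25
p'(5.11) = 28.93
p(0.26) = 2.21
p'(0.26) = 2.84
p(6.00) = 107.13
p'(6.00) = 33.72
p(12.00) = 406.29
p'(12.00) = 66.00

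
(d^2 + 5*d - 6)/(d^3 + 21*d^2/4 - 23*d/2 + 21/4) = 4*(d + 6)/(4*d^2 + 25*d - 21)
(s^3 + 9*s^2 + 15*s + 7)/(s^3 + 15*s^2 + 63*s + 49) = (s + 1)/(s + 7)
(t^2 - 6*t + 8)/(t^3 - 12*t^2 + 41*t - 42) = (t - 4)/(t^2 - 10*t + 21)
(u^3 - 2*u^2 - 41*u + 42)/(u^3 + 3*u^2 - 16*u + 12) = (u - 7)/(u - 2)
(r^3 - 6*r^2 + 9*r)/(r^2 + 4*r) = (r^2 - 6*r + 9)/(r + 4)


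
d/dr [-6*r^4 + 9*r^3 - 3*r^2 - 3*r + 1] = -24*r^3 + 27*r^2 - 6*r - 3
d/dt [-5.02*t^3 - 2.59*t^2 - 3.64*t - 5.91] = -15.06*t^2 - 5.18*t - 3.64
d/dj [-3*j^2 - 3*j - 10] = -6*j - 3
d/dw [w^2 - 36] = 2*w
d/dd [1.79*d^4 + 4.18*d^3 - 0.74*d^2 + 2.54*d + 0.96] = 7.16*d^3 + 12.54*d^2 - 1.48*d + 2.54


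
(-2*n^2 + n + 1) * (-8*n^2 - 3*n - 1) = 16*n^4 - 2*n^3 - 9*n^2 - 4*n - 1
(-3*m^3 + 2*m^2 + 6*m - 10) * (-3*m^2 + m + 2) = 9*m^5 - 9*m^4 - 22*m^3 + 40*m^2 + 2*m - 20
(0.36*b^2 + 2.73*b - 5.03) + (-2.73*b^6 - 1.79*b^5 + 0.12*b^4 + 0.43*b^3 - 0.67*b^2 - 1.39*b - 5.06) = -2.73*b^6 - 1.79*b^5 + 0.12*b^4 + 0.43*b^3 - 0.31*b^2 + 1.34*b - 10.09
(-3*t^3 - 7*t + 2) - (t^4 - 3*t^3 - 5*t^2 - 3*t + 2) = -t^4 + 5*t^2 - 4*t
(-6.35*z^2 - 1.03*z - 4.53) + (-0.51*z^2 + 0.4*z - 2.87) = -6.86*z^2 - 0.63*z - 7.4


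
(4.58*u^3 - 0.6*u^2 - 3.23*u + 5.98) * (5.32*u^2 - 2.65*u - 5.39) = 24.3656*u^5 - 15.329*u^4 - 40.2798*u^3 + 43.6071*u^2 + 1.5627*u - 32.2322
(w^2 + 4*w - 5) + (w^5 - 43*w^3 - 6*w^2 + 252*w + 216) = w^5 - 43*w^3 - 5*w^2 + 256*w + 211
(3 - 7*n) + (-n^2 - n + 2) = -n^2 - 8*n + 5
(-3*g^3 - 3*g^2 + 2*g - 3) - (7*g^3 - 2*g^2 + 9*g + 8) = -10*g^3 - g^2 - 7*g - 11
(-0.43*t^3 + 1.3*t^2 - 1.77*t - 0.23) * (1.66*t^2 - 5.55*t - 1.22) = -0.7138*t^5 + 4.5445*t^4 - 9.6286*t^3 + 7.8557*t^2 + 3.4359*t + 0.2806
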